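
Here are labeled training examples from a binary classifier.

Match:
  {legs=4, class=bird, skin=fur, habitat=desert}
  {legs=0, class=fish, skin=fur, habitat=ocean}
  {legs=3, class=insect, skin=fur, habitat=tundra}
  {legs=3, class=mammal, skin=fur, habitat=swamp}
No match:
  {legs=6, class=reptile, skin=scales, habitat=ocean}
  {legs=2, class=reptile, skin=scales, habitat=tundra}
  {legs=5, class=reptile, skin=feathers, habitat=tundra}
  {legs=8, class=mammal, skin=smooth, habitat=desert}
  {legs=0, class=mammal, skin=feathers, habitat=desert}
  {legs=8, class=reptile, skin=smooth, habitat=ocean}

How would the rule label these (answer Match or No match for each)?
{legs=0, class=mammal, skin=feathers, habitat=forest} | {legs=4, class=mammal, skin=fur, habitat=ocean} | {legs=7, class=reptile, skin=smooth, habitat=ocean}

No match, Match, No match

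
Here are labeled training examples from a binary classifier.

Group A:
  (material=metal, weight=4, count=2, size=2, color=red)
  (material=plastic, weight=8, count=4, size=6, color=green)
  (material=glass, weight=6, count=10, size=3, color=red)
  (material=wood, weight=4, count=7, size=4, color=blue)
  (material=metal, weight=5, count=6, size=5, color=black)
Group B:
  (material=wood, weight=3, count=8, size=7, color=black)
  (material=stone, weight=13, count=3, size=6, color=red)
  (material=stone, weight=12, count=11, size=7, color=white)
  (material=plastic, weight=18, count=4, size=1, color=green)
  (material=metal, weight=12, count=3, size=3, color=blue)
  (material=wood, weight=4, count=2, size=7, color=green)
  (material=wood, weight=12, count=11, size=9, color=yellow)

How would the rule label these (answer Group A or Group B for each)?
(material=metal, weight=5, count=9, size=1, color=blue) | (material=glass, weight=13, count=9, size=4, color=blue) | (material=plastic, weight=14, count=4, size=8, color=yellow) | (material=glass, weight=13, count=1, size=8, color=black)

The rule appears to be: weight ≤ 8 AND size ≤ 6.
(material=metal, weight=5, count=9, size=1, color=blue) — weight = 5, size = 1, hence Group A. (material=glass, weight=13, count=9, size=4, color=blue) — weight = 13, size = 4, hence Group B. (material=plastic, weight=14, count=4, size=8, color=yellow) — weight = 14, size = 8, hence Group B. (material=glass, weight=13, count=1, size=8, color=black) — weight = 13, size = 8, hence Group B.

Group A, Group B, Group B, Group B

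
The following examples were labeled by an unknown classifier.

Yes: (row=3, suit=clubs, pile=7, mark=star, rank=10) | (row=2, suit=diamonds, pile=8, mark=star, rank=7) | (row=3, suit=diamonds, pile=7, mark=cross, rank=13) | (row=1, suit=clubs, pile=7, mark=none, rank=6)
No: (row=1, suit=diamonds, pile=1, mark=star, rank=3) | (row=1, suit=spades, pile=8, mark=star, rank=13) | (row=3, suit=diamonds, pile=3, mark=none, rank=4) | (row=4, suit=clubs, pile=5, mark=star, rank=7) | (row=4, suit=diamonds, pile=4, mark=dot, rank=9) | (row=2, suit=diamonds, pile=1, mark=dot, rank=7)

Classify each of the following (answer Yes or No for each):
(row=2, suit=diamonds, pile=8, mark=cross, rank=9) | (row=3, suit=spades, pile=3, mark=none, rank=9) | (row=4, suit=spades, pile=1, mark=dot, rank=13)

Yes, No, No

The rule appears to be: suit is not spades AND pile ≥ 7.
Yes: (row=2, suit=diamonds, pile=8, mark=cross, rank=9), since suit is diamonds, pile = 8. No: (row=3, suit=spades, pile=3, mark=none, rank=9), since suit is spades, pile = 3. No: (row=4, suit=spades, pile=1, mark=dot, rank=13), since suit is spades, pile = 1.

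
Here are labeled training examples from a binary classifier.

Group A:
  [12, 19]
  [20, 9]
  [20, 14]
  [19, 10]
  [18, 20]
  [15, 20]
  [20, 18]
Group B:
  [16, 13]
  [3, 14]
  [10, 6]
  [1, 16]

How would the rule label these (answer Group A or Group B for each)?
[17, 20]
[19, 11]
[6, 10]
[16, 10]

Group A, Group A, Group B, Group B

The simplest hypothesis consistent with all the labels is: max ≥ 18.
[17, 20] — max 20, hence Group A. [19, 11] — max 19, hence Group A. [6, 10] — max 10, hence Group B. [16, 10] — max 16, hence Group B.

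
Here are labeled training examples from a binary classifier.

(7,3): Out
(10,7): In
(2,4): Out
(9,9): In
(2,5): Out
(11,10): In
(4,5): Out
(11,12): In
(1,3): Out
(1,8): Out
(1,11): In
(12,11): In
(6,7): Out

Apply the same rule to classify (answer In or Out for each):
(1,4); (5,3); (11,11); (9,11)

Out, Out, In, In

A rule that fits every label: max ≥ 9 — true of each 'In' example, false of each 'Out' one.
(1,4): max 4 — does not pass, so Out.
(5,3): max 5 — does not pass, so Out.
(11,11): max 11 — checks out, so In.
(9,11): max 11 — checks out, so In.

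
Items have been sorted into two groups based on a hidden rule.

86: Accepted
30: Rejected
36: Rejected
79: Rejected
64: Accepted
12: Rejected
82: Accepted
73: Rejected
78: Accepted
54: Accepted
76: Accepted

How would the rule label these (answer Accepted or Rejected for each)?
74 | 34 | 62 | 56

All 'Accepted' examples share one property — even AND at least 54 — and every 'Rejected' example lacks it.

Accepted, Rejected, Accepted, Accepted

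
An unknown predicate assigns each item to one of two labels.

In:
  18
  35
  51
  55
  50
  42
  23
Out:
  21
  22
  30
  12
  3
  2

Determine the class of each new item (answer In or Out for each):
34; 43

The simplest hypothesis consistent with all the labels is: digit sum ≥ 5.

In, In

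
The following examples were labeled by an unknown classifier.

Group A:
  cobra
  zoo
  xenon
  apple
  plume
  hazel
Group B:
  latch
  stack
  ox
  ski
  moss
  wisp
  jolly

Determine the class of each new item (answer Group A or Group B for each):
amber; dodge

The distinguishing property — has ≥ 2 vowels — holds for all the 'Group A' cases and none of the 'Group B' cases.
amber: 2 vowels — matches, so Group A. dodge: 2 vowels — matches, so Group A.

Group A, Group A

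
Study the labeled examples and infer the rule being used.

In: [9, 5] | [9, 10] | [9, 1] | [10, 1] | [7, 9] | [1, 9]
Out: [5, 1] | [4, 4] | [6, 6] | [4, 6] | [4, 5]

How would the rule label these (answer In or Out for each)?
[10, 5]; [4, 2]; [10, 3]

A rule that fits every label: max ≥ 7 — true of each 'In' example, false of each 'Out' one.
[10, 5]: In (max 10). [4, 2]: Out (max 4). [10, 3]: In (max 10).

In, Out, In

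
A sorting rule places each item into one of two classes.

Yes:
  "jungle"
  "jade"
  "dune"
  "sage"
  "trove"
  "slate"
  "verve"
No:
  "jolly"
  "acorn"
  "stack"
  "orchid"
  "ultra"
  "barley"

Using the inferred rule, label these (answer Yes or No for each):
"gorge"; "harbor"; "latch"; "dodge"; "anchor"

Yes, No, No, Yes, No

Comparing the two groups points to one rule — ends with 'e'.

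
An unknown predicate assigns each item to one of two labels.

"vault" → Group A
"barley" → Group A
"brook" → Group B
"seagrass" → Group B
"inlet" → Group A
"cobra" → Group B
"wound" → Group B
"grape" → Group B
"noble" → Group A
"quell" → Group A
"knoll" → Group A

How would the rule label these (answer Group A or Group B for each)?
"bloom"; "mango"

Group A, Group B

'Group A' ⟺ contains 'l'.
"bloom" → has 'l' → Group A.
"mango" → no 'l' → Group B.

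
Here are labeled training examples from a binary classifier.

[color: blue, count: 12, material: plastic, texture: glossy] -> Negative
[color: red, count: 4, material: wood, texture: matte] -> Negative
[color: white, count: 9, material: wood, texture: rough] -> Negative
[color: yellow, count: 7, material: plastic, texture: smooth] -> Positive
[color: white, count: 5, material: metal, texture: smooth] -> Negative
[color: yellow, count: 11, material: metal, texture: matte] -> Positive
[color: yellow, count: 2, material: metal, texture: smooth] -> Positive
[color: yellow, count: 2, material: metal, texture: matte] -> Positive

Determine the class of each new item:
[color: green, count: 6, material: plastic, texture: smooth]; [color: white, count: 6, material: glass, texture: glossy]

'Positive' ⟺ color is yellow.
Negative: [color: green, count: 6, material: plastic, texture: smooth], since color is green.
Negative: [color: white, count: 6, material: glass, texture: glossy], since color is white.

Negative, Negative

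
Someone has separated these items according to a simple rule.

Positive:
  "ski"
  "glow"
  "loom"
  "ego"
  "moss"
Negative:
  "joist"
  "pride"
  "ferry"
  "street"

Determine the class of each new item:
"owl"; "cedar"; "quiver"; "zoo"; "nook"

Positive, Negative, Negative, Positive, Positive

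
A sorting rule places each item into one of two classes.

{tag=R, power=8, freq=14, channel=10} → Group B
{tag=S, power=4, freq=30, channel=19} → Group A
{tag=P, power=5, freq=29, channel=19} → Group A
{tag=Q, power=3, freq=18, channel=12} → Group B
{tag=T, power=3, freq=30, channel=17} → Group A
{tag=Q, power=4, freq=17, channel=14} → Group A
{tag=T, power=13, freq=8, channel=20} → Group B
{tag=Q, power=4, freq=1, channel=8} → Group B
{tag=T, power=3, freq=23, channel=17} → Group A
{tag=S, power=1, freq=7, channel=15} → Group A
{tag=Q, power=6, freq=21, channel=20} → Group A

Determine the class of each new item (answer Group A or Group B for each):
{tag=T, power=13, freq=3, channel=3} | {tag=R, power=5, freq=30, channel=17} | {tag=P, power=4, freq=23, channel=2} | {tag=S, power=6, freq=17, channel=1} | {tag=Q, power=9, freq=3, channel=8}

Group B, Group A, Group B, Group B, Group B

The pattern is that an item is 'Group A' exactly when: channel ≥ 14 AND power ≤ 6.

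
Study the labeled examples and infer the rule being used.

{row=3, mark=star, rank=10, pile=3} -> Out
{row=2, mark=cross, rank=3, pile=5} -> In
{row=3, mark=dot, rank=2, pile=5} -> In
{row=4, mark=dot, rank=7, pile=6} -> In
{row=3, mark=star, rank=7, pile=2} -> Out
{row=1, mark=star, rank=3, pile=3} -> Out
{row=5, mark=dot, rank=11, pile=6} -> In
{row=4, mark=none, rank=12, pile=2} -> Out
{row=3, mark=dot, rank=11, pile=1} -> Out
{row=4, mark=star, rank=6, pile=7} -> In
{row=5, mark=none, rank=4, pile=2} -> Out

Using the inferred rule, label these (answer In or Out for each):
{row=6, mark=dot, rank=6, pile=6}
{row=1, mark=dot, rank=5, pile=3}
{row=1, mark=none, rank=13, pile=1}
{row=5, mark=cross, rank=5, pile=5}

In, Out, Out, In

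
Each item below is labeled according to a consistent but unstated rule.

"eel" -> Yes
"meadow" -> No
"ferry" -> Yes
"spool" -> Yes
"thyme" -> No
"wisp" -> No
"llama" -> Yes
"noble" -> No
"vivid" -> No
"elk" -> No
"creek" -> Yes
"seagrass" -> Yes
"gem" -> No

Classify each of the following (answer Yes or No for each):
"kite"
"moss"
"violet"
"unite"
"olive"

No, Yes, No, No, No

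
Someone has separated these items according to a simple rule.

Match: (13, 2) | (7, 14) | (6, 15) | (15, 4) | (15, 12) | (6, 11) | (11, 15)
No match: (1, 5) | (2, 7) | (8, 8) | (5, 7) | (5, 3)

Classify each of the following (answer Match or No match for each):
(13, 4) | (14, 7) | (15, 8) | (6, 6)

The common property of the 'Match' items is: max ≥ 11. No 'No match' item has it.
(13, 4) → max 13 → Match. (14, 7) → max 14 → Match. (15, 8) → max 15 → Match. (6, 6) → max 6 → No match.

Match, Match, Match, No match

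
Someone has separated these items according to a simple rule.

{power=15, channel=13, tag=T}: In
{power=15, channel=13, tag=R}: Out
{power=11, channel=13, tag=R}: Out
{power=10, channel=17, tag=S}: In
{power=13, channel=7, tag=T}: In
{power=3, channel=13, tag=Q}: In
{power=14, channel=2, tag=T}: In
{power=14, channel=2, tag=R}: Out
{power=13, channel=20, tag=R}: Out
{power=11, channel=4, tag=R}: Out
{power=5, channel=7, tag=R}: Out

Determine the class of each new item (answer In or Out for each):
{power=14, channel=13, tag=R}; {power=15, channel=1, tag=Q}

Out, In

All 'In' examples share one property — tag is not R — and every 'Out' example lacks it.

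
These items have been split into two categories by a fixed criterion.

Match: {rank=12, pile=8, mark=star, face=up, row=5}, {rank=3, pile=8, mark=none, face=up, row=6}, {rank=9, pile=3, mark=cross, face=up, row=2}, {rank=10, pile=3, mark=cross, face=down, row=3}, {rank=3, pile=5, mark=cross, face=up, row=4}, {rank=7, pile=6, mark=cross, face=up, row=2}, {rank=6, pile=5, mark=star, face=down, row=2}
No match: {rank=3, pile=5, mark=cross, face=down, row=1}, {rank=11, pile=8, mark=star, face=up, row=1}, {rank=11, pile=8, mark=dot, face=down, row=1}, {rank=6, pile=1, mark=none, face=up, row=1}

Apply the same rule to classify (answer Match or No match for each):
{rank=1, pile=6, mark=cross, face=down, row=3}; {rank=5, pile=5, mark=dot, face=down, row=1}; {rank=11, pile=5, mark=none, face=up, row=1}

Every 'Match' example satisfies: row ≥ 2. None of the 'No match' examples do.
Match: {rank=1, pile=6, mark=cross, face=down, row=3}, since row = 3. No match: {rank=5, pile=5, mark=dot, face=down, row=1}, since row = 1. No match: {rank=11, pile=5, mark=none, face=up, row=1}, since row = 1.

Match, No match, No match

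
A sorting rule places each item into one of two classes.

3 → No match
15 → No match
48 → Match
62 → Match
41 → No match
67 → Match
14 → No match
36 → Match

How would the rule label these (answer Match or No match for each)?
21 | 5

No match, No match

The simplest hypothesis consistent with all the labels is: digit sum ≥ 7.
21: digit sum 2+1 = 3, does not satisfy this → No match.
5: digit sum 5, does not satisfy this → No match.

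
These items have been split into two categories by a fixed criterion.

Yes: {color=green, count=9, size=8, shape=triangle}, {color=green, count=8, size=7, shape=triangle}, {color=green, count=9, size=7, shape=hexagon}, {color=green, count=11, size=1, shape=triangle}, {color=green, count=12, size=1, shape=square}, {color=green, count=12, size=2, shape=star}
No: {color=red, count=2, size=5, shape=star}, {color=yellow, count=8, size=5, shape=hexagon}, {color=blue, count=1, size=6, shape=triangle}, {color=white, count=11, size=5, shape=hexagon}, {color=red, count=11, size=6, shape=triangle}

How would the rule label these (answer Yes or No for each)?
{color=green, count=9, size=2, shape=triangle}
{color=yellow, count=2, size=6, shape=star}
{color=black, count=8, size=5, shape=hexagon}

The distinguishing property — color is green — holds for all the 'Yes' cases and none of the 'No' cases.
{color=green, count=9, size=2, shape=triangle} → color is green → Yes.
{color=yellow, count=2, size=6, shape=star} → color is yellow → No.
{color=black, count=8, size=5, shape=hexagon} → color is black → No.

Yes, No, No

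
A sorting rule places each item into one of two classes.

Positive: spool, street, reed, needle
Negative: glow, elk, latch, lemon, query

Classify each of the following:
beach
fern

'Positive' ⟺ has a double letter.
beach: no doubled letter — fails this test, so Negative. fern: no doubled letter — fails this test, so Negative.

Negative, Negative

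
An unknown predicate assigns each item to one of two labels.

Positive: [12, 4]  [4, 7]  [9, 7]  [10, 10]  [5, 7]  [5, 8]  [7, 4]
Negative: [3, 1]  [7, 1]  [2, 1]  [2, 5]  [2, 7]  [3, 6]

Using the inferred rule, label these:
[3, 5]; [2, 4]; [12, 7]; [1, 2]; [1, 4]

Negative, Negative, Positive, Negative, Negative

A rule that fits every label: sum ≥ 11 — true of each 'Positive' example, false of each 'Negative' one.
[3, 5]: 3+5 = 8 — does not pass, so Negative. [2, 4]: 2+4 = 6 — does not pass, so Negative. [12, 7]: 12+7 = 19 — satisfies this, so Positive. [1, 2]: 1+2 = 3 — does not pass, so Negative. [1, 4]: 1+4 = 5 — does not pass, so Negative.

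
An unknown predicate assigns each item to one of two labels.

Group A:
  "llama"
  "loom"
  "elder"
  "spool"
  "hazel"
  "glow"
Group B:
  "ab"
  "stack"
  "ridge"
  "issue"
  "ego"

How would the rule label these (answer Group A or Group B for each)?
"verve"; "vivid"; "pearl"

Rule: contains 'l'. This holds for each 'Group A' example and fails for each 'Group B' one.
Group B: "verve", since no 'l'.
Group B: "vivid", since no 'l'.
Group A: "pearl", since has 'l'.

Group B, Group B, Group A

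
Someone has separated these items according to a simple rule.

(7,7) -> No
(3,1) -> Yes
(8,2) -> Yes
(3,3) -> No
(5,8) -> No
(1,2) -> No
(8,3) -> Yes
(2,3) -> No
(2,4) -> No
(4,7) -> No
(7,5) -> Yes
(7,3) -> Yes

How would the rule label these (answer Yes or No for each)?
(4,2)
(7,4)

Yes, Yes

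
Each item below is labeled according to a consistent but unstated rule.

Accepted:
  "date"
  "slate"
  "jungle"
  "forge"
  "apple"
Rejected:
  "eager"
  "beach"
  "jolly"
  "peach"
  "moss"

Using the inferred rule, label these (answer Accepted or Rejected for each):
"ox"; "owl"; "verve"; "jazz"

Rejected, Rejected, Accepted, Rejected

Rule: ends with 'e'. This holds for each 'Accepted' example and fails for each 'Rejected' one.
"ox": ends with 'x', doesn't qualify → Rejected.
"owl": ends with 'l', doesn't qualify → Rejected.
"verve": ends with 'e', has this property → Accepted.
"jazz": ends with 'z', doesn't qualify → Rejected.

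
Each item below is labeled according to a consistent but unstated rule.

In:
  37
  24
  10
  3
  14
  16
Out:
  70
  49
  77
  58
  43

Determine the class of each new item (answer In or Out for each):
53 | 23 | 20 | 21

The pattern is that an item is 'In' exactly when: at most 37.
53: Out (53 > 37).
23: In (23 ≤ 37).
20: In (20 ≤ 37).
21: In (21 ≤ 37).

Out, In, In, In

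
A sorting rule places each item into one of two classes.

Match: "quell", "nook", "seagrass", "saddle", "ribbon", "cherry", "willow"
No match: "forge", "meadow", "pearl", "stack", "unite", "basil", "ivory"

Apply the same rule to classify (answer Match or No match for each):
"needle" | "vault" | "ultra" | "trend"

A rule that fits every label: has a double letter — true of each 'Match' example, false of each 'No match' one.
"needle" — 'ee' doubled, hence Match. "vault" — no doubled letter, hence No match. "ultra" — no doubled letter, hence No match. "trend" — no doubled letter, hence No match.

Match, No match, No match, No match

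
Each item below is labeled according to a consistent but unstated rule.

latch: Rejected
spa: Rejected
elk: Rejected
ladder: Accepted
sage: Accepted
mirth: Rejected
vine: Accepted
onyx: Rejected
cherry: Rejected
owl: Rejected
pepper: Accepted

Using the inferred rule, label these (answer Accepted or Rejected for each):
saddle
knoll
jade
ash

Accepted, Rejected, Accepted, Rejected

The pattern is that an item is 'Accepted' exactly when: has ≥ 2 vowels.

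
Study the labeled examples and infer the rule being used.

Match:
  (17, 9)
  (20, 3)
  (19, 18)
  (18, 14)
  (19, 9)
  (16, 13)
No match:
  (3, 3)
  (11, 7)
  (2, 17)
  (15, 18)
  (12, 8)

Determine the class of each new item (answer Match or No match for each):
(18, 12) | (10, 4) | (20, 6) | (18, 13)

Match, No match, Match, Match

The common property of the 'Match' items is: first ≥ 16. No 'No match' item has it.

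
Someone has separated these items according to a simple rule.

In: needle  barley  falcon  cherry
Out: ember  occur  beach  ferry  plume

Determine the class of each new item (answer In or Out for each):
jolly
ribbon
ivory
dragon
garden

Out, In, Out, In, In

A rule that fits every label: even length — true of each 'In' example, false of each 'Out' one.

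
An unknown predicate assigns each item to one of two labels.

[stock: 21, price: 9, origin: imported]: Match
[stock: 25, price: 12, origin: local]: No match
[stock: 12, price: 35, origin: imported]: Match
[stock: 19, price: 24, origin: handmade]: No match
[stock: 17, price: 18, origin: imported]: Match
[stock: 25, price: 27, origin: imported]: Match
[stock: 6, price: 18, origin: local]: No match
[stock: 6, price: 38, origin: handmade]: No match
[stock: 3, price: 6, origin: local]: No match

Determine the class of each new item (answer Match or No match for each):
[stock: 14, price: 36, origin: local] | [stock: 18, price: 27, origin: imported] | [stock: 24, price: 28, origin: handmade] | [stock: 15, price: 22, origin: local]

No match, Match, No match, No match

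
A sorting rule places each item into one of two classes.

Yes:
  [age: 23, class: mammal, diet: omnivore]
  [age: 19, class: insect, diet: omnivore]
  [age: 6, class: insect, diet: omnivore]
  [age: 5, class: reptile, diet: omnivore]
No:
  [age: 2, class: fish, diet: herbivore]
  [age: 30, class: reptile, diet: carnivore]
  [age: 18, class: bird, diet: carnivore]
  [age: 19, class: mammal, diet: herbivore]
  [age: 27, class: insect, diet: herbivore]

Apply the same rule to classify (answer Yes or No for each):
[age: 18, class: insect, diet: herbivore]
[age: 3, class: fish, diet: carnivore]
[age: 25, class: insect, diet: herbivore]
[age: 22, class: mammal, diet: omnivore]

Checking candidate rules against both groups, what survives is: diet is omnivore.
No: [age: 18, class: insect, diet: herbivore], since diet is herbivore. No: [age: 3, class: fish, diet: carnivore], since diet is carnivore. No: [age: 25, class: insect, diet: herbivore], since diet is herbivore. Yes: [age: 22, class: mammal, diet: omnivore], since diet is omnivore.

No, No, No, Yes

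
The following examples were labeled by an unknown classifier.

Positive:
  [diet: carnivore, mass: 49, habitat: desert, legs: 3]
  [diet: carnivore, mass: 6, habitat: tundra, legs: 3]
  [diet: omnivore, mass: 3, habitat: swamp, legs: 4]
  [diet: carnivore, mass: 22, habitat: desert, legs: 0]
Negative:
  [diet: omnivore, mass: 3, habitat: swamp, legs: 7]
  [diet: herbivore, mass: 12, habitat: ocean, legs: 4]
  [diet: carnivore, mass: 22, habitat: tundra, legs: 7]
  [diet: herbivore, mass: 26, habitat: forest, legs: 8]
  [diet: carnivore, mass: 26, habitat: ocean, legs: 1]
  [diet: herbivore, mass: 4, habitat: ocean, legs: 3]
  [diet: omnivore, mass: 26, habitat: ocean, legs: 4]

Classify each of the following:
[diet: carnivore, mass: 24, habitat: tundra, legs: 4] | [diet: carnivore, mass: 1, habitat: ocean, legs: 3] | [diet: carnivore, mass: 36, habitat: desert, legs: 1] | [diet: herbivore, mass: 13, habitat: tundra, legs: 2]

The rule appears to be: habitat is not ocean AND legs ≤ 4.

Positive, Negative, Positive, Positive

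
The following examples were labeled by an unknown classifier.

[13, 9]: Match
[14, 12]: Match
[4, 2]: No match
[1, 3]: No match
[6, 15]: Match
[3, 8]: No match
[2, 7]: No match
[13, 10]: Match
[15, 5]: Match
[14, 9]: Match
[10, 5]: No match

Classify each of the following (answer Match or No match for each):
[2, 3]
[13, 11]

No match, Match

The pattern is that an item is 'Match' exactly when: sum ≥ 20.
[2, 3]: 2+3 = 5, doesn't qualify → No match.
[13, 11]: 13+11 = 24, has this property → Match.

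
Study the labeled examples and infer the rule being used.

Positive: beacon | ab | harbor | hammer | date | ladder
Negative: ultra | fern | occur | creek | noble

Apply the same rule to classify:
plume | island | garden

Negative, Positive, Positive

The classifier is using: even length AND contains 'a'.
Negative: plume, since length 5, no 'a'. Positive: island, since length 6, has 'a'. Positive: garden, since length 6, has 'a'.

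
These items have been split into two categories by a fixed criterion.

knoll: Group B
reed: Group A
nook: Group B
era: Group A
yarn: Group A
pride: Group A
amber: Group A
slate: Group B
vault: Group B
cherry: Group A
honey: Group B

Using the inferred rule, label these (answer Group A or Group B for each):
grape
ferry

The simplest hypothesis consistent with all the labels is: contains 'r'.
grape: Group A (has 'r').
ferry: Group A (has 'r').

Group A, Group A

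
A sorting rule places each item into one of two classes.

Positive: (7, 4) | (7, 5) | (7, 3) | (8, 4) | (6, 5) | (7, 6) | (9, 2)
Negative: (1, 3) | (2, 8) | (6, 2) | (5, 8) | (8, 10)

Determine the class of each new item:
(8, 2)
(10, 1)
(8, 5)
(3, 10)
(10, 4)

The rule appears to be: first > second AND sum ≥ 10.
(8, 2): Positive (8 > 2, 8+2 = 10).
(10, 1): Positive (10 > 1, 10+1 = 11).
(8, 5): Positive (8 > 5, 8+5 = 13).
(3, 10): Negative (3 < 10, 3+10 = 13).
(10, 4): Positive (10 > 4, 10+4 = 14).

Positive, Positive, Positive, Negative, Positive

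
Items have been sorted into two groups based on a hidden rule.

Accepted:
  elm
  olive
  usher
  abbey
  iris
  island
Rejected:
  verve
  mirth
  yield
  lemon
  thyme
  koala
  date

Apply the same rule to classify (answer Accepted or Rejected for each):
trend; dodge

Rejected, Rejected

Every 'Accepted' example satisfies: starts with a vowel. None of the 'Rejected' examples do.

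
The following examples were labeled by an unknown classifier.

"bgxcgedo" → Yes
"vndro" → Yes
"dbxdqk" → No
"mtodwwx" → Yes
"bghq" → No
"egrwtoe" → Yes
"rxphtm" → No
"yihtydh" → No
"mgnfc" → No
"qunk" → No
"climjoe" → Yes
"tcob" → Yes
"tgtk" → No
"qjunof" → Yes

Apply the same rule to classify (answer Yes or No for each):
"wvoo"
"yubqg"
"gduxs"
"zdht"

Yes, No, No, No

The distinguishing property — contains 'o' — holds for all the 'Yes' cases and none of the 'No' cases.
"wvoo" → has 'o' → Yes. "yubqg" → no 'o' → No. "gduxs" → no 'o' → No. "zdht" → no 'o' → No.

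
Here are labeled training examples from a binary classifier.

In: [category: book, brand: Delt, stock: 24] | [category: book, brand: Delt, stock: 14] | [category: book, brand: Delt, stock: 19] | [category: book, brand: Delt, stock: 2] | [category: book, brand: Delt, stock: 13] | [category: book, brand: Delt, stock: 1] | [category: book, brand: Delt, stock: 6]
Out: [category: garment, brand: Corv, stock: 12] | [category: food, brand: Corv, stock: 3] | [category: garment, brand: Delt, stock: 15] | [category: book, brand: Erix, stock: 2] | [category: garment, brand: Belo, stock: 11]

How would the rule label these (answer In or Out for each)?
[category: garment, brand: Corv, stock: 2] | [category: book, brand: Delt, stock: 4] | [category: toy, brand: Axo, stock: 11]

The rule appears to be: brand is Delt AND category is book.
[category: garment, brand: Corv, stock: 2] — brand is Corv, category is garment, hence Out.
[category: book, brand: Delt, stock: 4] — brand is Delt, category is book, hence In.
[category: toy, brand: Axo, stock: 11] — brand is Axo, category is toy, hence Out.

Out, In, Out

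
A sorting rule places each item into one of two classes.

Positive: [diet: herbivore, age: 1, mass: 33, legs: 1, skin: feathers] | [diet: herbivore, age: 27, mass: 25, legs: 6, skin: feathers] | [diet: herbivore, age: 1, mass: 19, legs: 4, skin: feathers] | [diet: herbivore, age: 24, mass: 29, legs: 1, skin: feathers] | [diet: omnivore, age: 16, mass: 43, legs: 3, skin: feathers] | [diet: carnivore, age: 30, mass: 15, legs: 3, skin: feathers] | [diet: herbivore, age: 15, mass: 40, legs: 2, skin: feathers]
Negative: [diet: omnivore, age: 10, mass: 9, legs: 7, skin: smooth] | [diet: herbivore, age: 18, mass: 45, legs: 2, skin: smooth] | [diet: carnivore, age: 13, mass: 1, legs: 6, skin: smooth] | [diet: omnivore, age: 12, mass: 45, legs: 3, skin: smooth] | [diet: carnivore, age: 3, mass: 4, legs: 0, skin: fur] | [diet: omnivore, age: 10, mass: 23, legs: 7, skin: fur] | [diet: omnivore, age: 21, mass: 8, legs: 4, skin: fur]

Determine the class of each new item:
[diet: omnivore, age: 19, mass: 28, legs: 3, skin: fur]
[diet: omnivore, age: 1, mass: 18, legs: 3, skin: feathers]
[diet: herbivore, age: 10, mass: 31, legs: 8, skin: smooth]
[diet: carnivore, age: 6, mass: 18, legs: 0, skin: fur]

Rule: skin is feathers. This holds for each 'Positive' example and fails for each 'Negative' one.
[diet: omnivore, age: 19, mass: 28, legs: 3, skin: fur]: skin is fur, does not pass → Negative.
[diet: omnivore, age: 1, mass: 18, legs: 3, skin: feathers]: skin is feathers, checks out → Positive.
[diet: herbivore, age: 10, mass: 31, legs: 8, skin: smooth]: skin is smooth, does not pass → Negative.
[diet: carnivore, age: 6, mass: 18, legs: 0, skin: fur]: skin is fur, does not pass → Negative.

Negative, Positive, Negative, Negative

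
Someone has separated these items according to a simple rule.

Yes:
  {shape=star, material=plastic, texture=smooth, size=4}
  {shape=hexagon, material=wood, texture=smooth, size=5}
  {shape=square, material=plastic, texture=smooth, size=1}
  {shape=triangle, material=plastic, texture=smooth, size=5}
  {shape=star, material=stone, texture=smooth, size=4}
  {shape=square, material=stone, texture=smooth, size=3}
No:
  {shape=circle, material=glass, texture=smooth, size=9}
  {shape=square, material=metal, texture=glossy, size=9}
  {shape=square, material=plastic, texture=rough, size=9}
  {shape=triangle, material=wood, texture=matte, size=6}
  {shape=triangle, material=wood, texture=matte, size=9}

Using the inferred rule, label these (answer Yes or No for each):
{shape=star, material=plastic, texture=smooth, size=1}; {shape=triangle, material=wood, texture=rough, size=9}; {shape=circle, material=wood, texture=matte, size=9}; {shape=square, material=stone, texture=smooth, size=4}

Yes, No, No, Yes

Every 'Yes' example satisfies: size ≤ 5. None of the 'No' examples do.
{shape=star, material=plastic, texture=smooth, size=1}: Yes (size = 1). {shape=triangle, material=wood, texture=rough, size=9}: No (size = 9). {shape=circle, material=wood, texture=matte, size=9}: No (size = 9). {shape=square, material=stone, texture=smooth, size=4}: Yes (size = 4).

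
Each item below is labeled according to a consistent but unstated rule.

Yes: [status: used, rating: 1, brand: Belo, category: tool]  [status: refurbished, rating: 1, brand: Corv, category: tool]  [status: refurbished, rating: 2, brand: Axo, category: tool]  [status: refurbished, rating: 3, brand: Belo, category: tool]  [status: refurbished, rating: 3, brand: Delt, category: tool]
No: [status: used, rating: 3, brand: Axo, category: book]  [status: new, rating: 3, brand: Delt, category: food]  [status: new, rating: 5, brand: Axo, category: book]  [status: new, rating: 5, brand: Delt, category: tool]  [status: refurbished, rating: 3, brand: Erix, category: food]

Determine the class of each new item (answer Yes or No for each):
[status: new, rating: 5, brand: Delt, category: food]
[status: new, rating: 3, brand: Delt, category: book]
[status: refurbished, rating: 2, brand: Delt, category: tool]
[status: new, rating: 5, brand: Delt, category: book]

The common property of the 'Yes' items is: category is tool AND rating ≤ 3. No 'No' item has it.
[status: new, rating: 5, brand: Delt, category: food] → category is food, rating = 5 → No.
[status: new, rating: 3, brand: Delt, category: book] → category is book, rating = 3 → No.
[status: refurbished, rating: 2, brand: Delt, category: tool] → category is tool, rating = 2 → Yes.
[status: new, rating: 5, brand: Delt, category: book] → category is book, rating = 5 → No.

No, No, Yes, No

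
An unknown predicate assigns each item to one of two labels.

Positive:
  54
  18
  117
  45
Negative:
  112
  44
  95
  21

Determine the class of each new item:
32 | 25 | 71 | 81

Looking at the examples, the only property every 'Positive' case has and every 'Negative' case lacks is: multiple of 9.
Negative: 32, since 32 = 9·3 + 5. Negative: 25, since 25 = 9·2 + 7. Negative: 71, since 71 = 9·7 + 8. Positive: 81, since 81 = 9·9.

Negative, Negative, Negative, Positive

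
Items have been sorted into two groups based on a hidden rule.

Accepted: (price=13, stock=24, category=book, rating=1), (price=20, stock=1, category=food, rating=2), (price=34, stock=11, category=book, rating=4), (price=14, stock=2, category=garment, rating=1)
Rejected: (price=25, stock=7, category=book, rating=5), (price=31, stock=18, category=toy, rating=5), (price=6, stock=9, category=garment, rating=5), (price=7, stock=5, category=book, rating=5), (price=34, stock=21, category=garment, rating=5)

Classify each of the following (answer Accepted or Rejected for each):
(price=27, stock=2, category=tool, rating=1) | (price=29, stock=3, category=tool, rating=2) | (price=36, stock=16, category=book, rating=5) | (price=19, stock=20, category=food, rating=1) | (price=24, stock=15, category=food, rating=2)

The classifier is using: rating ≤ 4.
Accepted: (price=27, stock=2, category=tool, rating=1), since rating = 1.
Accepted: (price=29, stock=3, category=tool, rating=2), since rating = 2.
Rejected: (price=36, stock=16, category=book, rating=5), since rating = 5.
Accepted: (price=19, stock=20, category=food, rating=1), since rating = 1.
Accepted: (price=24, stock=15, category=food, rating=2), since rating = 2.

Accepted, Accepted, Rejected, Accepted, Accepted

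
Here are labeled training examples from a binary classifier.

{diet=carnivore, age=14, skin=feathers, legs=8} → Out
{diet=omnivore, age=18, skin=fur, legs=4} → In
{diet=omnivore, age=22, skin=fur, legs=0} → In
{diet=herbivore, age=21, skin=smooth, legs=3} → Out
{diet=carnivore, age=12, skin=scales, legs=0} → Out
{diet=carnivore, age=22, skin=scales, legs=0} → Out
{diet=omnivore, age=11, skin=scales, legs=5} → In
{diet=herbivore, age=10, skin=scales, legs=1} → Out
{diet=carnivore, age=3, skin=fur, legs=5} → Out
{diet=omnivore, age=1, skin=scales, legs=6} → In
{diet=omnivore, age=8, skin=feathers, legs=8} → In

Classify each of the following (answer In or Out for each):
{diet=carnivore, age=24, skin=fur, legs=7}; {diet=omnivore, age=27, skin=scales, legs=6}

One predicate separates the groups cleanly: diet is omnivore.
Out: {diet=carnivore, age=24, skin=fur, legs=7}, since diet is carnivore.
In: {diet=omnivore, age=27, skin=scales, legs=6}, since diet is omnivore.

Out, In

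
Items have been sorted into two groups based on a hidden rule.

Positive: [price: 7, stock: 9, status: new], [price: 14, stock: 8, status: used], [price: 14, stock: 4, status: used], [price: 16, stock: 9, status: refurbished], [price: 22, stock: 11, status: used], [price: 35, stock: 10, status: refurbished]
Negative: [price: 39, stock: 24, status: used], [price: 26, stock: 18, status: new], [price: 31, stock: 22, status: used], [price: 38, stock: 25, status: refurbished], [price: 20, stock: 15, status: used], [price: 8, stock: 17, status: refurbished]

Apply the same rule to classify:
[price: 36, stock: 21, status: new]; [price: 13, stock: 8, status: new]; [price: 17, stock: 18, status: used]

Negative, Positive, Negative

The simplest hypothesis consistent with all the labels is: stock ≤ 11.
[price: 36, stock: 21, status: new]: stock = 21 — fails this test, so Negative. [price: 13, stock: 8, status: new]: stock = 8 — meets the rule, so Positive. [price: 17, stock: 18, status: used]: stock = 18 — fails this test, so Negative.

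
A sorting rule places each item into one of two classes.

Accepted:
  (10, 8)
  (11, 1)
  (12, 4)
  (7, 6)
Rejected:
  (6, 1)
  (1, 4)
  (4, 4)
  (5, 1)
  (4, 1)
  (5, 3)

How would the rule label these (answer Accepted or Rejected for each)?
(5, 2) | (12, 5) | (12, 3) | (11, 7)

Rejected, Accepted, Accepted, Accepted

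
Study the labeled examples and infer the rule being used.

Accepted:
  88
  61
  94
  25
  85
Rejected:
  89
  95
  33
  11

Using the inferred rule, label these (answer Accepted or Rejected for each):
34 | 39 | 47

Accepted, Rejected, Rejected

'Accepted' ⟺ ≡ 1 (mod 3).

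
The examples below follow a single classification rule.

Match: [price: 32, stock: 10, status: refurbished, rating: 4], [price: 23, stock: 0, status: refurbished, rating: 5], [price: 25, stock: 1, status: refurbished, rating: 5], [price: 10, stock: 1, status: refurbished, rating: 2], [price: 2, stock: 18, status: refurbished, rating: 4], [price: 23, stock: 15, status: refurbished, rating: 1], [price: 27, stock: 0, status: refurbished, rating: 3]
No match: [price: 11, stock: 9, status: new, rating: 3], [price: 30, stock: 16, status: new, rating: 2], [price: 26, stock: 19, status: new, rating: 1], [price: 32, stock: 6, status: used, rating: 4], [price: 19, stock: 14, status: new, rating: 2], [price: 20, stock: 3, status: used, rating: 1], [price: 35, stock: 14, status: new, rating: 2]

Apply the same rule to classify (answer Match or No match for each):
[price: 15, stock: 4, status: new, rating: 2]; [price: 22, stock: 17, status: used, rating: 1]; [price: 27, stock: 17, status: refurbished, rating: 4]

The classifier is using: status is refurbished.
[price: 15, stock: 4, status: new, rating: 2] — status is new, hence No match.
[price: 22, stock: 17, status: used, rating: 1] — status is used, hence No match.
[price: 27, stock: 17, status: refurbished, rating: 4] — status is refurbished, hence Match.

No match, No match, Match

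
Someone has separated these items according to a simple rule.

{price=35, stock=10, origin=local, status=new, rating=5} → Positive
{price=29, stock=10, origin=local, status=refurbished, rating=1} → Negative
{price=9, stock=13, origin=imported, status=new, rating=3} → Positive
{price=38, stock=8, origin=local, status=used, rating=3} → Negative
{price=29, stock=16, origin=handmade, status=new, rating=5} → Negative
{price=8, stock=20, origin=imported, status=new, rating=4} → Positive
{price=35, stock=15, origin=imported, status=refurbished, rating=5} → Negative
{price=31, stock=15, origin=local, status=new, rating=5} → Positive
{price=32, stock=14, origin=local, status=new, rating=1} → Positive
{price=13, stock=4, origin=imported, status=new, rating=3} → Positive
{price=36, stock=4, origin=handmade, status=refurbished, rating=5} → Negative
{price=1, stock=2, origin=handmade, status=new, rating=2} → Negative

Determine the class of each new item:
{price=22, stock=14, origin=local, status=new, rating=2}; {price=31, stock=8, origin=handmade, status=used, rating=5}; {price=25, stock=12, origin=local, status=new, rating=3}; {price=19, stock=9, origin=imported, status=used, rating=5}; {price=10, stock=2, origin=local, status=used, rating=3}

Positive, Negative, Positive, Negative, Negative

'Positive' ⟺ status is new AND origin is not handmade.
{price=22, stock=14, origin=local, status=new, rating=2} — status is new, origin is local, hence Positive. {price=31, stock=8, origin=handmade, status=used, rating=5} — status is used, origin is handmade, hence Negative. {price=25, stock=12, origin=local, status=new, rating=3} — status is new, origin is local, hence Positive. {price=19, stock=9, origin=imported, status=used, rating=5} — status is used, origin is imported, hence Negative. {price=10, stock=2, origin=local, status=used, rating=3} — status is used, origin is local, hence Negative.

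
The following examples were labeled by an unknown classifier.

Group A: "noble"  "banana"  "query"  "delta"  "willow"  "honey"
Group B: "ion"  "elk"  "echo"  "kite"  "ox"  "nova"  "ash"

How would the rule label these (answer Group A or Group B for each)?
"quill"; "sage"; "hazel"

Group A, Group B, Group A

The simplest hypothesis consistent with all the labels is: length ≥ 5.
"quill" → length 5 → Group A. "sage" → length 4 → Group B. "hazel" → length 5 → Group A.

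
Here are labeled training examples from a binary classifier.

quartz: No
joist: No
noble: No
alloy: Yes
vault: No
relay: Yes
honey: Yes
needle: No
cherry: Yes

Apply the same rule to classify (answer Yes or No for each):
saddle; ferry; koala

The simplest hypothesis consistent with all the labels is: contains 'y'.
saddle → no 'y' → No. ferry → has 'y' → Yes. koala → no 'y' → No.

No, Yes, No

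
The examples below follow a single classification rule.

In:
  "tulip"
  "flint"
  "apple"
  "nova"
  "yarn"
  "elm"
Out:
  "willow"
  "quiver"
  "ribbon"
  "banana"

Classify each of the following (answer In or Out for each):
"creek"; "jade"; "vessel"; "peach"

In, In, Out, In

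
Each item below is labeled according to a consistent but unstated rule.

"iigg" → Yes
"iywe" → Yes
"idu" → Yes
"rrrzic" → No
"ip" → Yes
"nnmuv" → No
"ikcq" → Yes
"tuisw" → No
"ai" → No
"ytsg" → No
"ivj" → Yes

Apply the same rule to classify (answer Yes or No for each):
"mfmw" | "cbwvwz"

Every 'Yes' example satisfies: starts with 'i'. None of the 'No' examples do.
No: "mfmw", since starts with 'm'.
No: "cbwvwz", since starts with 'c'.

No, No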